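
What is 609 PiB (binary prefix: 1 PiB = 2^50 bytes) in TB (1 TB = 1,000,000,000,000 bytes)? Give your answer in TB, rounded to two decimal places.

685,673.04 TB

609 PiB = 609 × 2^50 bytes = 685,673,043,267,158,016 bytes
1 TB = 10^12 bytes = 1,000,000,000,000 bytes
685,673,043,267,158,016 / 1,000,000,000,000 = 685,673.04 TB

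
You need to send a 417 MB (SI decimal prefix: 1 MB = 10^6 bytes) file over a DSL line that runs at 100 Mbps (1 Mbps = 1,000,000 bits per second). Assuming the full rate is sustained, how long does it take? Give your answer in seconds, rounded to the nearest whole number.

33 seconds

417 MB = 417,000,000 bytes = 3,336,000,000 bits
100 Mbps = 100,000,000 bits/s
time = 3,336,000,000 / 100,000,000 = 33 s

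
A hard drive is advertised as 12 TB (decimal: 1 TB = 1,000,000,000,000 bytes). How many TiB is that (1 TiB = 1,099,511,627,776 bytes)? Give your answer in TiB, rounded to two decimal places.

10.91 TiB

12 TB = 12 × 10^12 bytes = 12,000,000,000,000 bytes
1 TiB = 2^40 bytes = 1,099,511,627,776 bytes
12,000,000,000,000 / 1,099,511,627,776 = 10.91 TiB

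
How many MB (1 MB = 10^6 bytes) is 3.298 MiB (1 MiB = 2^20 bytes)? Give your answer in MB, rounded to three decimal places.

3.458 MB

3.298 MiB = 3.298 × 2^20 bytes = 3,458,203.648 bytes
1 MB = 1,000,000 bytes
3,458,203.648 / 1,000,000 = 3.458 MB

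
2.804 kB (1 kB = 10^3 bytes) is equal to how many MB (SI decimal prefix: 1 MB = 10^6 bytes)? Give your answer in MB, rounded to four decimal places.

2.804 kB × 1,000 bytes/kB = 2,804 bytes
1 MB = 1,000,000 bytes
2,804 / 1,000,000 = 0.0028 MB

0.0028 MB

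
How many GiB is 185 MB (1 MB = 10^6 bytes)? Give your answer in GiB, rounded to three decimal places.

185 MB = 185 × 10^6 bytes = 185,000,000 bytes
1 GiB = 2^30 bytes = 1,073,741,824 bytes
185,000,000 / 1,073,741,824 = 0.172 GiB

0.172 GiB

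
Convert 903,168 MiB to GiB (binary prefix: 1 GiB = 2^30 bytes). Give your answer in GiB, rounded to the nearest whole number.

903,168 MiB = 903,168 × 2^20 bytes = 947,040,288,768 bytes
1 GiB = 1,073,741,824 bytes
947,040,288,768 / 1,073,741,824 = 882 GiB

882 GiB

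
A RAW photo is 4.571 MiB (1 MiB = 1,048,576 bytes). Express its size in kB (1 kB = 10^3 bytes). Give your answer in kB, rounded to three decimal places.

4,793.041 kB

4.571 MiB = 4.571 × 2^20 bytes = 4,793,040.896 bytes
1 kB = 1,000 bytes
4,793,040.896 / 1,000 = 4,793.041 kB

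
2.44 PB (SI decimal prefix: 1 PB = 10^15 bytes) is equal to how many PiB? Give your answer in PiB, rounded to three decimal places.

2.44 PB = 2.44 × 10^15 bytes = 2,440,000,000,000,000 bytes
1 PiB = 1,125,899,906,842,624 bytes
2,440,000,000,000,000 / 1,125,899,906,842,624 = 2.167 PiB

2.167 PiB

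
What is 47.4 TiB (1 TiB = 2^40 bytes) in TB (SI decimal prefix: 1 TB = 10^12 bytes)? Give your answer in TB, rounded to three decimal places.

52.117 TB

47.4 TiB = 47.4 × 2^40 bytes = 52,116,851,156,582.4 bytes
1 TB = 1,000,000,000,000 bytes
52,116,851,156,582.4 / 1,000,000,000,000 = 52.117 TB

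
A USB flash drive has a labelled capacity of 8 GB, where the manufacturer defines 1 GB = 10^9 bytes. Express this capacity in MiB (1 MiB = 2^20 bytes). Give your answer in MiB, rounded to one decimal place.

7,629.4 MiB

8 GB × 1,000,000,000 bytes/GB = 8,000,000,000 bytes
1 MiB = 1,048,576 bytes
8,000,000,000 / 1,048,576 = 7,629.4 MiB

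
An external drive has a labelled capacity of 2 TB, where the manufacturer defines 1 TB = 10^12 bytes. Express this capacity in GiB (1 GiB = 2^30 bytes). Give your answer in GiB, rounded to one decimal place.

2 TB × 1,000,000,000,000 bytes/TB = 2,000,000,000,000 bytes
1 GiB = 2^30 bytes = 1,073,741,824 bytes
2,000,000,000,000 / 1,073,741,824 = 1,862.6 GiB

1,862.6 GiB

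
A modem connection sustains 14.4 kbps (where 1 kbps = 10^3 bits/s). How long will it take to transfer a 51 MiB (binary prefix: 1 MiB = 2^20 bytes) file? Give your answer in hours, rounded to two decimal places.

8.25 hours

51 MiB = 53,477,376 bytes = 427,819,008 bits
14.4 kbps = 14,400 bits/s
time = 427,819,008 / 14,400 = 29,709.6533 s
29,709.6533 s / 3600 = 8.25 hours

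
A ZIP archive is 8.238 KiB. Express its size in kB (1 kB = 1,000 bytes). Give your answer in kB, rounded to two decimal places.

8.238 KiB = 8.238 × 2^10 bytes = 8,435.712 bytes
1 kB = 1,000 bytes
8,435.712 / 1,000 = 8.44 kB

8.44 kB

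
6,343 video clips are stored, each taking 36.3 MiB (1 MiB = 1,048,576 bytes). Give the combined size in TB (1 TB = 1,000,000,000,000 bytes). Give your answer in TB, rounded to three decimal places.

Total = 6,343 × 36.3 MiB = 230250.9 MiB
= 230250.9 × 1,048,576 bytes = 241,435,567,718.4 bytes
1 TB = 1,000,000,000,000 bytes
241,435,567,718.4 / 1,000,000,000,000 = 0.241 TB

0.241 TB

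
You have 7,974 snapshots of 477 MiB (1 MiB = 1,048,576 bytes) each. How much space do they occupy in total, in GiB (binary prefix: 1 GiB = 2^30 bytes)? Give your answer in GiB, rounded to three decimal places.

Total = 7,974 × 477 MiB = 3,803,598 MiB
= 3,803,598 × 1,048,576 bytes = 3,988,361,576,448 bytes
1 GiB = 1,073,741,824 bytes
3,988,361,576,448 / 1,073,741,824 = 3,714.451 GiB

3,714.451 GiB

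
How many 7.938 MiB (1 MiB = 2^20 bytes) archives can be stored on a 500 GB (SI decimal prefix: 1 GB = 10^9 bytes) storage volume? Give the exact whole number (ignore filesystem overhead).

Capacity: 500 GB = 500,000,000,000 bytes
Per item: 7.938 MiB = 8,323,596.288 bytes
⌊500,000,000,000 / 8,323,596.288⌋ = 60,070

60,070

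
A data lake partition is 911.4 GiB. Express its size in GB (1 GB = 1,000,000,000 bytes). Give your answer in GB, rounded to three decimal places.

911.4 GiB = 911.4 × 2^30 bytes = 978,608,298,393.6 bytes
1 GB = 10^9 bytes = 1,000,000,000 bytes
978,608,298,393.6 / 1,000,000,000 = 978.608 GB

978.608 GB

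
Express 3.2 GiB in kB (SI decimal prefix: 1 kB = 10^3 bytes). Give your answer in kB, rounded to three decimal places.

3,435,973.837 kB

3.2 GiB × 1,073,741,824 bytes/GiB = 3,435,973,836.8 bytes
1 kB = 10^3 bytes = 1,000 bytes
3,435,973,836.8 / 1,000 = 3,435,973.837 kB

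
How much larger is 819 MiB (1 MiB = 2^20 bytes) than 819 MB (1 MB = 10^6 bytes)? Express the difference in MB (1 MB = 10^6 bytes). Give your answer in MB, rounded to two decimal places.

819 MiB = 819 × 1,048,576 = 858,783,744 bytes
819 MB = 819 × 1,000,000 = 819,000,000 bytes
difference = 39,783,744 bytes
39,783,744 / 1,000,000 = 39.78 MB

39.78 MB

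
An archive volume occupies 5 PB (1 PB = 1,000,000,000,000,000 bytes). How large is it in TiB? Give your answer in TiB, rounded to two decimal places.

4,547.47 TiB

5 PB = 5 × 10^15 bytes = 5,000,000,000,000,000 bytes
1 TiB = 1,099,511,627,776 bytes
5,000,000,000,000,000 / 1,099,511,627,776 = 4,547.47 TiB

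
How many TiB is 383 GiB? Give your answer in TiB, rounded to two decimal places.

383 GiB × 1,073,741,824 bytes/GiB = 411,243,118,592 bytes
1 TiB = 2^40 bytes = 1,099,511,627,776 bytes
411,243,118,592 / 1,099,511,627,776 = 0.37 TiB

0.37 TiB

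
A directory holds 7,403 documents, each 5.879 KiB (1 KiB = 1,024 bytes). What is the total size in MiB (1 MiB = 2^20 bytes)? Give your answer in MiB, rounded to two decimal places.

Total = 7,403 × 5.879 KiB = 43522.237 KiB
= 43522.237 × 1,024 bytes = 44,566,770.688 bytes
1 MiB = 1,048,576 bytes
44,566,770.688 / 1,048,576 = 42.50 MiB

42.50 MiB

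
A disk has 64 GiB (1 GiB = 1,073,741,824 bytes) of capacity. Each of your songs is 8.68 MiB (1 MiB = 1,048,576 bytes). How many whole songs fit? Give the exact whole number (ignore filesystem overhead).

7,550

Capacity: 64 GiB = 68,719,476,736 bytes
Per item: 8.68 MiB = 9,101,639.68 bytes
⌊68,719,476,736 / 9,101,639.68⌋ = 7,550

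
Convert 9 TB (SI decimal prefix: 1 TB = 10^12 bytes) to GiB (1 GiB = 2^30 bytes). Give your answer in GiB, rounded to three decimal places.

8,381.903 GiB

9 TB × 1,000,000,000,000 bytes/TB = 9,000,000,000,000 bytes
1 GiB = 2^30 bytes = 1,073,741,824 bytes
9,000,000,000,000 / 1,073,741,824 = 8,381.903 GiB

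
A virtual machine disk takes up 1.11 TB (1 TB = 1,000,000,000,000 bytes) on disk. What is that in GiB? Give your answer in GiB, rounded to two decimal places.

1.11 TB = 1.11 × 10^12 bytes = 1,110,000,000,000 bytes
1 GiB = 1,073,741,824 bytes
1,110,000,000,000 / 1,073,741,824 = 1,033.77 GiB

1,033.77 GiB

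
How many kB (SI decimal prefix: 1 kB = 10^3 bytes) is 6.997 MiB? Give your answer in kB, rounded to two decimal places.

6.997 MiB × 1,048,576 bytes/MiB = 7,336,886.272 bytes
1 kB = 1,000 bytes
7,336,886.272 / 1,000 = 7,336.89 kB

7,336.89 kB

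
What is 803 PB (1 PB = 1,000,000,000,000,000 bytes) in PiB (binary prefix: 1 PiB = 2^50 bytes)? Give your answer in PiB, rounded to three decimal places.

803 PB = 803 × 10^15 bytes = 803,000,000,000,000,000 bytes
1 PiB = 2^50 bytes = 1,125,899,906,842,624 bytes
803,000,000,000,000,000 / 1,125,899,906,842,624 = 713.207 PiB

713.207 PiB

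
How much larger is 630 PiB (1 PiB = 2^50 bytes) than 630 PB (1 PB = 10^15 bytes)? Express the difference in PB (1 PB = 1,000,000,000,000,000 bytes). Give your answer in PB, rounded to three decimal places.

79.317 PB

630 PiB = 630 × 1,125,899,906,842,624 = 709,316,941,310,853,120 bytes
630 PB = 630 × 1,000,000,000,000,000 = 630,000,000,000,000,000 bytes
difference = 79,316,941,310,853,120 bytes
79,316,941,310,853,120 / 1,000,000,000,000,000 = 79.317 PB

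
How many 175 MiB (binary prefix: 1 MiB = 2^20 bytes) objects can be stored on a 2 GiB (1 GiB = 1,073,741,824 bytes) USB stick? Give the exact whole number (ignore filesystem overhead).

11

Capacity: 2 GiB = 2,147,483,648 bytes
Per item: 175 MiB = 183,500,800 bytes
⌊2,147,483,648 / 183,500,800⌋ = 11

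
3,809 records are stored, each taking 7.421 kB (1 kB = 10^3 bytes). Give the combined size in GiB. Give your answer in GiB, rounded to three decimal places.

Total = 3,809 × 7.421 kB = 28266.589 kB
= 28266.589 × 1,000 bytes = 28,266,589 bytes
1 GiB = 1,073,741,824 bytes
28,266,589 / 1,073,741,824 = 0.026 GiB

0.026 GiB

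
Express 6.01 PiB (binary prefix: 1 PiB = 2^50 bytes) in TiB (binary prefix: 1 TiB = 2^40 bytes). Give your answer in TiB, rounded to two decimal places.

6,154.24 TiB

6.01 PiB × 1,125,899,906,842,624 bytes/PiB = 6,766,658,440,124,170.24 bytes
1 TiB = 2^40 bytes = 1,099,511,627,776 bytes
6,766,658,440,124,170.24 / 1,099,511,627,776 = 6,154.24 TiB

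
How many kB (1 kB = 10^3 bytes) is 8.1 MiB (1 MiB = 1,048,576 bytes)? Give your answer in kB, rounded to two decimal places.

8.1 MiB = 8.1 × 2^20 bytes = 8,493,465.6 bytes
1 kB = 10^3 bytes = 1,000 bytes
8,493,465.6 / 1,000 = 8,493.47 kB

8,493.47 kB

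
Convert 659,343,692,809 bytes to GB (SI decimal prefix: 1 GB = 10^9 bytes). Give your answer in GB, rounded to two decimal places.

659,343,692,809 bytes given.
1 GB = 1,000,000,000 bytes
659,343,692,809 / 1,000,000,000 = 659.34 GB

659.34 GB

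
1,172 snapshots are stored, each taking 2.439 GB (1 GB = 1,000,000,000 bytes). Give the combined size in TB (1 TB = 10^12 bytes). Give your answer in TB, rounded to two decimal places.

2.86 TB

Total = 1,172 × 2.439 GB = 2858.508 GB
= 2858.508 × 1,000,000,000 bytes = 2,858,508,000,000 bytes
1 TB = 1,000,000,000,000 bytes
2,858,508,000,000 / 1,000,000,000,000 = 2.86 TB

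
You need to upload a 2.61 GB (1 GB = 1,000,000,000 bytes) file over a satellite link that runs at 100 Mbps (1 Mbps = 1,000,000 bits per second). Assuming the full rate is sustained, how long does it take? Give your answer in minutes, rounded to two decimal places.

2.61 GB = 2,610,000,000 bytes = 20,880,000,000 bits
100 Mbps = 100,000,000 bits/s
time = 20,880,000,000 / 100,000,000 = 208.800 s
208.800 s / 60 = 3.48 minutes

3.48 minutes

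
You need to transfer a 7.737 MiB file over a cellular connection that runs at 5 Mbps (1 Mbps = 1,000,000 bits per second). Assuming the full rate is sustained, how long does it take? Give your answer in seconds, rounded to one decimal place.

7.737 MiB = 8,112,832.512 bytes = 64,902,660.096 bits
5 Mbps = 5,000,000 bits/s
time = 64,902,660.096 / 5,000,000 = 13.0 s

13.0 seconds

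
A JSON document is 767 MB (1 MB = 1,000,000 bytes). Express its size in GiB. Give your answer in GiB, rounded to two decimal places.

767 MB × 1,000,000 bytes/MB = 767,000,000 bytes
1 GiB = 2^30 bytes = 1,073,741,824 bytes
767,000,000 / 1,073,741,824 = 0.71 GiB

0.71 GiB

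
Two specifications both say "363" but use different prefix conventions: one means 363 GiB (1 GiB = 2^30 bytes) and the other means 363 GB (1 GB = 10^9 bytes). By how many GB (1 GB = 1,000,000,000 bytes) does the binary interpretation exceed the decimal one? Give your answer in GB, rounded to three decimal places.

26.768 GB

363 GiB = 363 × 1,073,741,824 = 389,768,282,112 bytes
363 GB = 363 × 1,000,000,000 = 363,000,000,000 bytes
difference = 26,768,282,112 bytes
26,768,282,112 / 1,000,000,000 = 26.768 GB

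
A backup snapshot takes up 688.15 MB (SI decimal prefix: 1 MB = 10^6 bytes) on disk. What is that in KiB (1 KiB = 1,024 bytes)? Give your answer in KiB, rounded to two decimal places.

672,021.48 KiB

688.15 MB = 688.15 × 10^6 bytes = 688,150,000 bytes
1 KiB = 2^10 bytes = 1,024 bytes
688,150,000 / 1,024 = 672,021.48 KiB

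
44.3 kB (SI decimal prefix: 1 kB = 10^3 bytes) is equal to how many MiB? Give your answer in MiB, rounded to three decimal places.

0.042 MiB

44.3 kB = 44.3 × 10^3 bytes = 44,300 bytes
1 MiB = 1,048,576 bytes
44,300 / 1,048,576 = 0.042 MiB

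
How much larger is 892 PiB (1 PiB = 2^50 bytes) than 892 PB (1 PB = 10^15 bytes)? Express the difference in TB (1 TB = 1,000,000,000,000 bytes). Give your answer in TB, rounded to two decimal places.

892 PiB = 892 × 1,125,899,906,842,624 = 1,004,302,716,903,620,608 bytes
892 PB = 892 × 1,000,000,000,000,000 = 892,000,000,000,000,000 bytes
difference = 112,302,716,903,620,608 bytes
112,302,716,903,620,608 / 1,000,000,000,000 = 112,302.72 TB

112,302.72 TB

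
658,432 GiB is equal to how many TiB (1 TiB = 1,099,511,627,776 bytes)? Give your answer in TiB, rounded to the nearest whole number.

643 TiB

658,432 GiB × 1,073,741,824 bytes/GiB = 706,985,976,659,968 bytes
1 TiB = 1,099,511,627,776 bytes
706,985,976,659,968 / 1,099,511,627,776 = 643 TiB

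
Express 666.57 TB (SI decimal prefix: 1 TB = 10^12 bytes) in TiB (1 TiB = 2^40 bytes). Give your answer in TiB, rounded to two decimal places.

666.57 TB × 1,000,000,000,000 bytes/TB = 666,570,000,000,000 bytes
1 TiB = 2^40 bytes = 1,099,511,627,776 bytes
666,570,000,000,000 / 1,099,511,627,776 = 606.24 TiB

606.24 TiB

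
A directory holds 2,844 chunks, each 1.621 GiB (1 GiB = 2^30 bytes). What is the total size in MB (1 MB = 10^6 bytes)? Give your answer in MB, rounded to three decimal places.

Total = 2,844 × 1.621 GiB = 4610.124 GiB
= 4610.124 × 1,073,741,824 bytes = 4,950,082,952,626.176 bytes
1 MB = 1,000,000 bytes
4,950,082,952,626.176 / 1,000,000 = 4,950,082.953 MB

4,950,082.953 MB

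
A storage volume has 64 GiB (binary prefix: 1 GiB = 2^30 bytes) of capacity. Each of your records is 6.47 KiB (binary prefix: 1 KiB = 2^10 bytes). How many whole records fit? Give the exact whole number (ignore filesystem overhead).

Capacity: 64 GiB = 68,719,476,736 bytes
Per item: 6.47 KiB = 6,625.28 bytes
⌊68,719,476,736 / 6,625.28⌋ = 10,372,312

10,372,312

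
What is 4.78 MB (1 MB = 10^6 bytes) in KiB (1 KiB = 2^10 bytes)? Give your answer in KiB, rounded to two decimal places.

4,667.97 KiB

4.78 MB × 1,000,000 bytes/MB = 4,780,000 bytes
1 KiB = 2^10 bytes = 1,024 bytes
4,780,000 / 1,024 = 4,667.97 KiB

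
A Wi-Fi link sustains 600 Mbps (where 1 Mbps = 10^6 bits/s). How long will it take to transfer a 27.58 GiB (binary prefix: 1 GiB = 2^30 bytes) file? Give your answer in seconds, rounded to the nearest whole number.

395 seconds

27.58 GiB = 29,613,799,505.92 bytes = 236,910,396,047.36 bits
600 Mbps = 600,000,000 bits/s
time = 236,910,396,047.36 / 600,000,000 = 395 s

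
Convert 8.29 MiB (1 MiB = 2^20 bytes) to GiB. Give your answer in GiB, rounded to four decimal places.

8.29 MiB = 8.29 × 2^20 bytes = 8,692,695.04 bytes
1 GiB = 1,073,741,824 bytes
8,692,695.04 / 1,073,741,824 = 0.0081 GiB

0.0081 GiB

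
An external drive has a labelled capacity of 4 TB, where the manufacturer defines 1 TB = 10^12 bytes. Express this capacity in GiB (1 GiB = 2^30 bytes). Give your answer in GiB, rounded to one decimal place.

4 TB × 1,000,000,000,000 bytes/TB = 4,000,000,000,000 bytes
1 GiB = 2^30 bytes = 1,073,741,824 bytes
4,000,000,000,000 / 1,073,741,824 = 3,725.3 GiB

3,725.3 GiB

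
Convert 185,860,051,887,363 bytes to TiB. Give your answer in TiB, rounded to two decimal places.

169.04 TiB

185,860,051,887,363 bytes given.
1 TiB = 1,099,511,627,776 bytes
185,860,051,887,363 / 1,099,511,627,776 = 169.04 TiB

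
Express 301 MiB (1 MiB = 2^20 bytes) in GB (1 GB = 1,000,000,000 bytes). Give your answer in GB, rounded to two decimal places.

0.32 GB

301 MiB = 301 × 2^20 bytes = 315,621,376 bytes
1 GB = 10^9 bytes = 1,000,000,000 bytes
315,621,376 / 1,000,000,000 = 0.32 GB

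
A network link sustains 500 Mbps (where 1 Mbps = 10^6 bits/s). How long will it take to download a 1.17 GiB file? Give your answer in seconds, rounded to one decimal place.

1.17 GiB = 1,256,277,934.08 bytes = 10,050,223,472.64 bits
500 Mbps = 500,000,000 bits/s
time = 10,050,223,472.64 / 500,000,000 = 20.1 s

20.1 seconds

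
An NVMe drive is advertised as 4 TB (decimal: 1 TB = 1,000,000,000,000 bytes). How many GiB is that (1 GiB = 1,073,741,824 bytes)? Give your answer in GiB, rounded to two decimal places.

4 TB = 4 × 10^12 bytes = 4,000,000,000,000 bytes
1 GiB = 1,073,741,824 bytes
4,000,000,000,000 / 1,073,741,824 = 3,725.29 GiB

3,725.29 GiB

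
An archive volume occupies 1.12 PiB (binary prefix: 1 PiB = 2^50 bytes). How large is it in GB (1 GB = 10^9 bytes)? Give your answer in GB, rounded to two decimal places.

1.12 PiB = 1.12 × 2^50 bytes = 1,261,007,895,663,738.88 bytes
1 GB = 10^9 bytes = 1,000,000,000 bytes
1,261,007,895,663,738.88 / 1,000,000,000 = 1,261,007.90 GB

1,261,007.90 GB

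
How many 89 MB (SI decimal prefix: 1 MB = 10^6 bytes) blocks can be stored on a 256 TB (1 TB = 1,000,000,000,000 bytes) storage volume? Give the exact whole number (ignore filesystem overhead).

2,876,404

Capacity: 256 TB = 256,000,000,000,000 bytes
Per item: 89 MB = 89,000,000 bytes
⌊256,000,000,000,000 / 89,000,000⌋ = 2,876,404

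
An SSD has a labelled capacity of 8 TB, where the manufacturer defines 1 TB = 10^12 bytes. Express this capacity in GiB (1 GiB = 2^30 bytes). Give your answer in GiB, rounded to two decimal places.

7,450.58 GiB

8 TB × 1,000,000,000,000 bytes/TB = 8,000,000,000,000 bytes
1 GiB = 1,073,741,824 bytes
8,000,000,000,000 / 1,073,741,824 = 7,450.58 GiB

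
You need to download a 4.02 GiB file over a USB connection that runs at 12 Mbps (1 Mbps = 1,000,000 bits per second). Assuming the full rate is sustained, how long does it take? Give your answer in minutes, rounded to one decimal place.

4.02 GiB = 4,316,442,132.48 bytes = 34,531,537,059.84 bits
12 Mbps = 12,000,000 bits/s
time = 34,531,537,059.84 / 12,000,000 = 2,877.63 s
2,877.63 s / 60 = 48.0 minutes

48.0 minutes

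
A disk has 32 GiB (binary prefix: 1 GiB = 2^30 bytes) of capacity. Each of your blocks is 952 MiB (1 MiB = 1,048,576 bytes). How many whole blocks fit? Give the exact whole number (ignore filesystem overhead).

Capacity: 32 GiB = 34,359,738,368 bytes
Per item: 952 MiB = 998,244,352 bytes
⌊34,359,738,368 / 998,244,352⌋ = 34

34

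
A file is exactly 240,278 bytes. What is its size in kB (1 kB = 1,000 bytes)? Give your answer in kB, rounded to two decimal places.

240,278 bytes given.
1 kB = 1,000 bytes
240,278 / 1,000 = 240.28 kB

240.28 kB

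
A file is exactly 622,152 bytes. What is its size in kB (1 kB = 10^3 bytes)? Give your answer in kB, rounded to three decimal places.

622,152 bytes given.
1 kB = 10^3 bytes = 1,000 bytes
622,152 / 1,000 = 622.152 kB

622.152 kB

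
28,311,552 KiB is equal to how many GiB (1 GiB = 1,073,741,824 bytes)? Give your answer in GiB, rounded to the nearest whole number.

27 GiB

28,311,552 KiB = 28,311,552 × 2^10 bytes = 28,991,029,248 bytes
1 GiB = 1,073,741,824 bytes
28,991,029,248 / 1,073,741,824 = 27 GiB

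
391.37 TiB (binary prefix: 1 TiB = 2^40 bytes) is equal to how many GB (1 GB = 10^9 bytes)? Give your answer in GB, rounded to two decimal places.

391.37 TiB = 391.37 × 2^40 bytes = 430,315,865,762,693.12 bytes
1 GB = 10^9 bytes = 1,000,000,000 bytes
430,315,865,762,693.12 / 1,000,000,000 = 430,315.87 GB

430,315.87 GB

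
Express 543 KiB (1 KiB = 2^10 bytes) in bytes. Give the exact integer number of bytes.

556,032 bytes

543 × 1,024 = 556,032 bytes  (1 KiB = 2^10 bytes)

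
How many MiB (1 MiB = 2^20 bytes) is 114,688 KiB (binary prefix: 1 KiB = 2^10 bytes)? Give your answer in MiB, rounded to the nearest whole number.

112 MiB

114,688 KiB = 114,688 × 2^10 bytes = 117,440,512 bytes
1 MiB = 2^20 bytes = 1,048,576 bytes
117,440,512 / 1,048,576 = 112 MiB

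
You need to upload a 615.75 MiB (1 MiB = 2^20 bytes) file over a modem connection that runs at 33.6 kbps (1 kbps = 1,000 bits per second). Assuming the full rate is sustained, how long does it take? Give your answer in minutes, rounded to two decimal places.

2,562.15 minutes

615.75 MiB = 645,660,672 bytes = 5,165,285,376 bits
33.6 kbps = 33,600 bits/s
time = 5,165,285,376 / 33,600 = 153,728.731 s
153,728.731 s / 60 = 2,562.15 minutes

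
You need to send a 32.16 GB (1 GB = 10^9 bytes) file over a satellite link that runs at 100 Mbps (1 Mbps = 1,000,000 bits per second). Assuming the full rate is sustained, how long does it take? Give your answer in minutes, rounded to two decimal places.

42.88 minutes

32.16 GB = 32,160,000,000 bytes = 257,280,000,000 bits
100 Mbps = 100,000,000 bits/s
time = 257,280,000,000 / 100,000,000 = 2,572.800 s
2,572.800 s / 60 = 42.88 minutes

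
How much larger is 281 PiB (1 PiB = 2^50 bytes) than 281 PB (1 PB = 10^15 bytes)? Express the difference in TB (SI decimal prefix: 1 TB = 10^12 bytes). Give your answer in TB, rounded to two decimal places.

35,377.87 TB

281 PiB = 281 × 1,125,899,906,842,624 = 316,377,873,822,777,344 bytes
281 PB = 281 × 1,000,000,000,000,000 = 281,000,000,000,000,000 bytes
difference = 35,377,873,822,777,344 bytes
35,377,873,822,777,344 / 1,000,000,000,000 = 35,377.87 TB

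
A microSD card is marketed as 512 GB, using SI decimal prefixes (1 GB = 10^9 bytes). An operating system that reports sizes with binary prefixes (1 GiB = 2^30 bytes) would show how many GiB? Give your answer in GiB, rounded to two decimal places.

512 GB = 512 × 10^9 bytes = 512,000,000,000 bytes
1 GiB = 1,073,741,824 bytes
512,000,000,000 / 1,073,741,824 = 476.84 GiB

476.84 GiB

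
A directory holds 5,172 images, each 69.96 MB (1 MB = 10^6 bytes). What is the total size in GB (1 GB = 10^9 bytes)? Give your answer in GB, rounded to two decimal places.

361.83 GB

Total = 5,172 × 69.96 MB = 361833.12 MB
= 361833.12 × 1,000,000 bytes = 361,833,120,000 bytes
1 GB = 1,000,000,000 bytes
361,833,120,000 / 1,000,000,000 = 361.83 GB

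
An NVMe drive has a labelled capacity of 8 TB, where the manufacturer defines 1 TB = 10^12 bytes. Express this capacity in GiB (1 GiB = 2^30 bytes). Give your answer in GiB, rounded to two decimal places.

8 TB = 8 × 10^12 bytes = 8,000,000,000,000 bytes
1 GiB = 2^30 bytes = 1,073,741,824 bytes
8,000,000,000,000 / 1,073,741,824 = 7,450.58 GiB

7,450.58 GiB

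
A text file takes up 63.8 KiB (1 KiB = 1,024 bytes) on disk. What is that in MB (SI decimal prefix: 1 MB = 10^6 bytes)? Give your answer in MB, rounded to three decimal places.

0.065 MB

63.8 KiB × 1,024 bytes/KiB = 65,331.2 bytes
1 MB = 1,000,000 bytes
65,331.2 / 1,000,000 = 0.065 MB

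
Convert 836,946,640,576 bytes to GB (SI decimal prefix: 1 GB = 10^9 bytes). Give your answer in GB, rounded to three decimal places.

836.947 GB

836,946,640,576 bytes given.
1 GB = 10^9 bytes = 1,000,000,000 bytes
836,946,640,576 / 1,000,000,000 = 836.947 GB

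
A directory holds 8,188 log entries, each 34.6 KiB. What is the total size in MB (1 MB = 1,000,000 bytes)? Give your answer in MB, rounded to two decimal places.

Total = 8,188 × 34.6 KiB = 283304.8 KiB
= 283304.8 × 1,024 bytes = 290,104,115.2 bytes
1 MB = 1,000,000 bytes
290,104,115.2 / 1,000,000 = 290.10 MB

290.10 MB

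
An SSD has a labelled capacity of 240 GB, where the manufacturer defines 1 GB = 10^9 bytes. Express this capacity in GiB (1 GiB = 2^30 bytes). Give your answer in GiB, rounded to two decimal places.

223.52 GiB

240 GB = 240 × 10^9 bytes = 240,000,000,000 bytes
1 GiB = 1,073,741,824 bytes
240,000,000,000 / 1,073,741,824 = 223.52 GiB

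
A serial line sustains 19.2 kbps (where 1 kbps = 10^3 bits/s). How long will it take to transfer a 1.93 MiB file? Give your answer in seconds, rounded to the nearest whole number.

1.93 MiB = 2,023,751.68 bytes = 16,190,013.44 bits
19.2 kbps = 19,200 bits/s
time = 16,190,013.44 / 19,200 = 843 s

843 seconds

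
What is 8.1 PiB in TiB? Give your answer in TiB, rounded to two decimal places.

8.1 PiB = 8.1 × 2^50 bytes = 9,119,789,245,425,254.4 bytes
1 TiB = 1,099,511,627,776 bytes
9,119,789,245,425,254.4 / 1,099,511,627,776 = 8,294.40 TiB

8,294.40 TiB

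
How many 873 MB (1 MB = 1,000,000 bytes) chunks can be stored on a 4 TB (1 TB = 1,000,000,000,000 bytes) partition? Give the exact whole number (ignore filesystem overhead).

4,581

Capacity: 4 TB = 4,000,000,000,000 bytes
Per item: 873 MB = 873,000,000 bytes
⌊4,000,000,000,000 / 873,000,000⌋ = 4,581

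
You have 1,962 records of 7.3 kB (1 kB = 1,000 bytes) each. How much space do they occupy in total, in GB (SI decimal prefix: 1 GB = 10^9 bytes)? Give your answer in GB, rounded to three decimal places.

0.014 GB

Total = 1,962 × 7.3 kB = 14322.6 kB
= 14322.6 × 1,000 bytes = 14,322,600 bytes
1 GB = 1,000,000,000 bytes
14,322,600 / 1,000,000,000 = 0.014 GB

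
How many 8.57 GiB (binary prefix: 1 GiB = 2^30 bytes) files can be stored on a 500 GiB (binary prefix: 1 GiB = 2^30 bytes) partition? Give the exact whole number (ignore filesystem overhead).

Capacity: 500 GiB = 536,870,912,000 bytes
Per item: 8.57 GiB = 9,201,967,431.68 bytes
⌊536,870,912,000 / 9,201,967,431.68⌋ = 58

58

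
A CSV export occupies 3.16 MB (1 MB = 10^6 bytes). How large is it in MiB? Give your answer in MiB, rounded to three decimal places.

3.16 MB × 1,000,000 bytes/MB = 3,160,000 bytes
1 MiB = 2^20 bytes = 1,048,576 bytes
3,160,000 / 1,048,576 = 3.014 MiB

3.014 MiB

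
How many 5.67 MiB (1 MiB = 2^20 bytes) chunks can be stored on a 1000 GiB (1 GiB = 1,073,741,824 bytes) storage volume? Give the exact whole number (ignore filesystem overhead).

180,599

Capacity: 1000 GiB = 1,073,741,824,000 bytes
Per item: 5.67 MiB = 5,945,425.92 bytes
⌊1,073,741,824,000 / 5,945,425.92⌋ = 180,599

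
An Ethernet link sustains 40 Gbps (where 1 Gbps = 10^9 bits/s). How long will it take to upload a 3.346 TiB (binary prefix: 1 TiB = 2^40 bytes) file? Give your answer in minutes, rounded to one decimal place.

12.3 minutes

3.346 TiB = 3,678,965,906,538.496 bytes = 29,431,727,252,307.968 bits
40 Gbps = 40,000,000,000 bits/s
time = 29,431,727,252,307.968 / 40,000,000,000 = 735.79 s
735.79 s / 60 = 12.3 minutes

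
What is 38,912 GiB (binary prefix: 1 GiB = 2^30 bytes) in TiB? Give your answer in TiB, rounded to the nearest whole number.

38 TiB

38,912 GiB = 38,912 × 2^30 bytes = 41,781,441,855,488 bytes
1 TiB = 2^40 bytes = 1,099,511,627,776 bytes
41,781,441,855,488 / 1,099,511,627,776 = 38 TiB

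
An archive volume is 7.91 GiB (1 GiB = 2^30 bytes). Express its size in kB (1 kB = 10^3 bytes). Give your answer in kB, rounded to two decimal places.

7.91 GiB × 1,073,741,824 bytes/GiB = 8,493,297,827.84 bytes
1 kB = 10^3 bytes = 1,000 bytes
8,493,297,827.84 / 1,000 = 8,493,297.83 kB

8,493,297.83 kB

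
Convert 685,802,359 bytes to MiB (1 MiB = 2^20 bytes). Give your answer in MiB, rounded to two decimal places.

685,802,359 bytes given.
1 MiB = 2^20 bytes = 1,048,576 bytes
685,802,359 / 1,048,576 = 654.03 MiB

654.03 MiB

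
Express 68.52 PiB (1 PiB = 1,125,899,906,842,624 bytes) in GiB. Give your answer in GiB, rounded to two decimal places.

68.52 PiB = 68.52 × 2^50 bytes = 77,146,661,616,856,596.48 bytes
1 GiB = 1,073,741,824 bytes
77,146,661,616,856,596.48 / 1,073,741,824 = 71,848,427.52 GiB

71,848,427.52 GiB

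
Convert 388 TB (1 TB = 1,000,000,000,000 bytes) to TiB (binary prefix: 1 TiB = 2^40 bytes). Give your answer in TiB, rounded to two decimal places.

388 TB = 388 × 10^12 bytes = 388,000,000,000,000 bytes
1 TiB = 1,099,511,627,776 bytes
388,000,000,000,000 / 1,099,511,627,776 = 352.88 TiB

352.88 TiB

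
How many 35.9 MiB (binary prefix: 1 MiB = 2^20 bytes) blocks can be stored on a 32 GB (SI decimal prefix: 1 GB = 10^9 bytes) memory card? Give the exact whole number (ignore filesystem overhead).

Capacity: 32 GB = 32,000,000,000 bytes
Per item: 35.9 MiB = 37,643,878.4 bytes
⌊32,000,000,000 / 37,643,878.4⌋ = 850

850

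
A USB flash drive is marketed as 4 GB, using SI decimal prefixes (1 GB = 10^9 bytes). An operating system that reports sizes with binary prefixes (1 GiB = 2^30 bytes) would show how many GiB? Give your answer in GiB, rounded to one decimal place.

3.7 GiB

4 GB × 1,000,000,000 bytes/GB = 4,000,000,000 bytes
1 GiB = 2^30 bytes = 1,073,741,824 bytes
4,000,000,000 / 1,073,741,824 = 3.7 GiB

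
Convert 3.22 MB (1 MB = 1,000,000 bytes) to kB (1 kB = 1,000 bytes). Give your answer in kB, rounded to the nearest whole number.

3,220 kB

3.22 MB = 3.22 × 10^6 bytes = 3,220,000 bytes
1 kB = 1,000 bytes
3,220,000 / 1,000 = 3,220 kB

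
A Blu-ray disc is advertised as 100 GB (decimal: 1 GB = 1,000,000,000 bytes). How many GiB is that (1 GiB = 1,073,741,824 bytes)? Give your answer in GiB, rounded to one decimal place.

100 GB = 100 × 10^9 bytes = 100,000,000,000 bytes
1 GiB = 1,073,741,824 bytes
100,000,000,000 / 1,073,741,824 = 93.1 GiB

93.1 GiB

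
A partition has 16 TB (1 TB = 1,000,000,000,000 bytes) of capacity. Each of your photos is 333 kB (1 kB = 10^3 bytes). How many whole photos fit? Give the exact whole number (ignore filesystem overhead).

Capacity: 16 TB = 16,000,000,000,000 bytes
Per item: 333 kB = 333,000 bytes
⌊16,000,000,000,000 / 333,000⌋ = 48,048,048

48,048,048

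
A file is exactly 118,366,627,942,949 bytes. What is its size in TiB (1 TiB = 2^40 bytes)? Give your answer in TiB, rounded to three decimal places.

107.654 TiB

118,366,627,942,949 bytes given.
1 TiB = 2^40 bytes = 1,099,511,627,776 bytes
118,366,627,942,949 / 1,099,511,627,776 = 107.654 TiB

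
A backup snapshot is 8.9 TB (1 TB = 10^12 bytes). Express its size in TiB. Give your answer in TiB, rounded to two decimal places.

8.09 TiB

8.9 TB = 8.9 × 10^12 bytes = 8,900,000,000,000 bytes
1 TiB = 2^40 bytes = 1,099,511,627,776 bytes
8,900,000,000,000 / 1,099,511,627,776 = 8.09 TiB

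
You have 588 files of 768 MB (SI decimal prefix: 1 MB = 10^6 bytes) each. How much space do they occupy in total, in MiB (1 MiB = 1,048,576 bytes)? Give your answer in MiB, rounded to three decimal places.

430,664.063 MiB

Total = 588 × 768 MB = 451,584 MB
= 451,584 × 1,000,000 bytes = 451,584,000,000 bytes
1 MiB = 1,048,576 bytes
451,584,000,000 / 1,048,576 = 430,664.063 MiB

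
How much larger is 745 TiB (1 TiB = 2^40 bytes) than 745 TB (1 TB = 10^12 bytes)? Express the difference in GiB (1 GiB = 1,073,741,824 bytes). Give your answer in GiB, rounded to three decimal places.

745 TiB = 745 × 1,099,511,627,776 = 819,136,162,693,120 bytes
745 TB = 745 × 1,000,000,000,000 = 745,000,000,000,000 bytes
difference = 74,136,162,693,120 bytes
74,136,162,693,120 / 1,073,741,824 = 69,044.682 GiB

69,044.682 GiB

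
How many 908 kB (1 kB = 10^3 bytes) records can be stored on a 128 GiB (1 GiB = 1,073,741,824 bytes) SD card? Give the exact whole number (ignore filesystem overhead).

Capacity: 128 GiB = 137,438,953,472 bytes
Per item: 908 kB = 908,000 bytes
⌊137,438,953,472 / 908,000⌋ = 151,364

151,364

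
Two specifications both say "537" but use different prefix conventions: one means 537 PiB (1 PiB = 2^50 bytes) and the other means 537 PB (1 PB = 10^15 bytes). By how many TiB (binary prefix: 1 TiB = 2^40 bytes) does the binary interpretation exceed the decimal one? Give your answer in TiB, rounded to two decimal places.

537 PiB = 537 × 1,125,899,906,842,624 = 604,608,249,974,489,088 bytes
537 PB = 537 × 1,000,000,000,000,000 = 537,000,000,000,000,000 bytes
difference = 67,608,249,974,489,088 bytes
67,608,249,974,489,088 / 1,099,511,627,776 = 61,489.35 TiB

61,489.35 TiB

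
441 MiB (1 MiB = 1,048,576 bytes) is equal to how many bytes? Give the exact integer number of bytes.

462,422,016 bytes

441 × 1,048,576 = 462,422,016 bytes  (1 MiB = 2^20 bytes)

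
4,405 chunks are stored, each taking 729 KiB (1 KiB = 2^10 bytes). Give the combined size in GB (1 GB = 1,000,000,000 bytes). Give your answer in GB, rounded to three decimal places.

3.288 GB

Total = 4,405 × 729 KiB = 3,211,245 KiB
= 3,211,245 × 1,024 bytes = 3,288,314,880 bytes
1 GB = 1,000,000,000 bytes
3,288,314,880 / 1,000,000,000 = 3.288 GB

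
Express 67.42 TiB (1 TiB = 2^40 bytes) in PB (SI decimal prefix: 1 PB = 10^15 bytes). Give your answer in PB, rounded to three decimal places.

0.074 PB

67.42 TiB = 67.42 × 2^40 bytes = 74,129,073,944,657.92 bytes
1 PB = 10^15 bytes = 1,000,000,000,000,000 bytes
74,129,073,944,657.92 / 1,000,000,000,000,000 = 0.074 PB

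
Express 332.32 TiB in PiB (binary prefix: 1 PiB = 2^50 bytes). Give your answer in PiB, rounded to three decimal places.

332.32 TiB = 332.32 × 2^40 bytes = 365,389,704,142,520.32 bytes
1 PiB = 1,125,899,906,842,624 bytes
365,389,704,142,520.32 / 1,125,899,906,842,624 = 0.325 PiB

0.325 PiB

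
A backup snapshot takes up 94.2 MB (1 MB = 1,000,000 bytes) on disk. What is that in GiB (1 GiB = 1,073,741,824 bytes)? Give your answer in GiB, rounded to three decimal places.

0.088 GiB

94.2 MB = 94.2 × 10^6 bytes = 94,200,000 bytes
1 GiB = 1,073,741,824 bytes
94,200,000 / 1,073,741,824 = 0.088 GiB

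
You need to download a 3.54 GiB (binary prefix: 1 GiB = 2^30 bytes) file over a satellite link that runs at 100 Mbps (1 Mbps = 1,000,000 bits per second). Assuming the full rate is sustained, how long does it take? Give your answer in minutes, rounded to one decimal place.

5.1 minutes

3.54 GiB = 3,801,046,056.96 bytes = 30,408,368,455.68 bits
100 Mbps = 100,000,000 bits/s
time = 30,408,368,455.68 / 100,000,000 = 304.08 s
304.08 s / 60 = 5.1 minutes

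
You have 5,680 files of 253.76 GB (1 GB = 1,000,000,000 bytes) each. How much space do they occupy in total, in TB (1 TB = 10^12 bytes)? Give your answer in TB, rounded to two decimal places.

1,441.36 TB

Total = 5,680 × 253.76 GB = 1441356.8 GB
= 1441356.8 × 1,000,000,000 bytes = 1,441,356,800,000,000 bytes
1 TB = 1,000,000,000,000 bytes
1,441,356,800,000,000 / 1,000,000,000,000 = 1,441.36 TB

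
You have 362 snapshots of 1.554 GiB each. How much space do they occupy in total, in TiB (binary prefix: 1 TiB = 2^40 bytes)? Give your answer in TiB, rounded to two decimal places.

Total = 362 × 1.554 GiB = 562.548 GiB
= 562.548 × 1,073,741,824 bytes = 604,031,315,607.552 bytes
1 TiB = 1,099,511,627,776 bytes
604,031,315,607.552 / 1,099,511,627,776 = 0.55 TiB

0.55 TiB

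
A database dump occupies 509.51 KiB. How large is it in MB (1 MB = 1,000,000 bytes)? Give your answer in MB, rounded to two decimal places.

0.52 MB

509.51 KiB × 1,024 bytes/KiB = 521,738.24 bytes
1 MB = 10^6 bytes = 1,000,000 bytes
521,738.24 / 1,000,000 = 0.52 MB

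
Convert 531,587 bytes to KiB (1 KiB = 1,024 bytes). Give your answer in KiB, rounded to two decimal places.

519.13 KiB

531,587 bytes given.
1 KiB = 1,024 bytes
531,587 / 1,024 = 519.13 KiB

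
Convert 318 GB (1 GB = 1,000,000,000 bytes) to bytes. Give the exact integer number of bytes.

318 × 1,000,000,000 = 318,000,000,000 bytes  (1 GB = 10^9 bytes)

318,000,000,000 bytes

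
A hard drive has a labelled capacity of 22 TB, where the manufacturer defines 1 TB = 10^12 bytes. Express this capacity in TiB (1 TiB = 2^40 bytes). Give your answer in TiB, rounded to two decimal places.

22 TB = 22 × 10^12 bytes = 22,000,000,000,000 bytes
1 TiB = 1,099,511,627,776 bytes
22,000,000,000,000 / 1,099,511,627,776 = 20.01 TiB

20.01 TiB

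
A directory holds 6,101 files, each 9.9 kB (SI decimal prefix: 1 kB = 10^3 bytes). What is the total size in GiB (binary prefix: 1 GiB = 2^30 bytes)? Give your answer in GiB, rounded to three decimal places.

Total = 6,101 × 9.9 kB = 60399.9 kB
= 60399.9 × 1,000 bytes = 60,399,900 bytes
1 GiB = 1,073,741,824 bytes
60,399,900 / 1,073,741,824 = 0.056 GiB

0.056 GiB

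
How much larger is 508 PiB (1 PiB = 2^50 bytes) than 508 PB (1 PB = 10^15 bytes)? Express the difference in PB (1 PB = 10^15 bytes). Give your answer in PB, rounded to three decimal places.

63.957 PB

508 PiB = 508 × 1,125,899,906,842,624 = 571,957,152,676,052,992 bytes
508 PB = 508 × 1,000,000,000,000,000 = 508,000,000,000,000,000 bytes
difference = 63,957,152,676,052,992 bytes
63,957,152,676,052,992 / 1,000,000,000,000,000 = 63.957 PB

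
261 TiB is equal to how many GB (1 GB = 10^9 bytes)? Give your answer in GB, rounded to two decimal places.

286,972.53 GB

261 TiB × 1,099,511,627,776 bytes/TiB = 286,972,534,849,536 bytes
1 GB = 1,000,000,000 bytes
286,972,534,849,536 / 1,000,000,000 = 286,972.53 GB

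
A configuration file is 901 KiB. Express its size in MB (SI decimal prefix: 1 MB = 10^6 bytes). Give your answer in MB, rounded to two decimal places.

0.92 MB

901 KiB × 1,024 bytes/KiB = 922,624 bytes
1 MB = 10^6 bytes = 1,000,000 bytes
922,624 / 1,000,000 = 0.92 MB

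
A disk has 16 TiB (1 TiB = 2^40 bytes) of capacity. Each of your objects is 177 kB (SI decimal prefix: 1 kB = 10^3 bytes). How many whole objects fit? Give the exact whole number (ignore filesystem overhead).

Capacity: 16 TiB = 17,592,186,044,416 bytes
Per item: 177 kB = 177,000 bytes
⌊17,592,186,044,416 / 177,000⌋ = 99,390,881

99,390,881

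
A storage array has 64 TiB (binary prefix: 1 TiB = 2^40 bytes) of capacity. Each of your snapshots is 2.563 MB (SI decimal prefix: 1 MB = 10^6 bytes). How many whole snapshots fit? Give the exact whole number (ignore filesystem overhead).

27,455,616

Capacity: 64 TiB = 70,368,744,177,664 bytes
Per item: 2.563 MB = 2,563,000 bytes
⌊70,368,744,177,664 / 2,563,000⌋ = 27,455,616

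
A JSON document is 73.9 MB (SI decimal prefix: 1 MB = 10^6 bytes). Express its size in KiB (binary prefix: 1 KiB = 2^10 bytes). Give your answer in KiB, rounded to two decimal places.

73.9 MB = 73.9 × 10^6 bytes = 73,900,000 bytes
1 KiB = 2^10 bytes = 1,024 bytes
73,900,000 / 1,024 = 72,167.97 KiB

72,167.97 KiB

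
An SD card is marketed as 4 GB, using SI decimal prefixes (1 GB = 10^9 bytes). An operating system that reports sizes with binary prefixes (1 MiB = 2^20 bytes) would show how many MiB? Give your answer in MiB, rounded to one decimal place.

4 GB = 4 × 10^9 bytes = 4,000,000,000 bytes
1 MiB = 1,048,576 bytes
4,000,000,000 / 1,048,576 = 3,814.7 MiB

3,814.7 MiB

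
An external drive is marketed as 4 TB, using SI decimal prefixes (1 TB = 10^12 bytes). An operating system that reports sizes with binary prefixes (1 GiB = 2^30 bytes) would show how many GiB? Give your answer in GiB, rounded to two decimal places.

4 TB = 4 × 10^12 bytes = 4,000,000,000,000 bytes
1 GiB = 1,073,741,824 bytes
4,000,000,000,000 / 1,073,741,824 = 3,725.29 GiB

3,725.29 GiB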